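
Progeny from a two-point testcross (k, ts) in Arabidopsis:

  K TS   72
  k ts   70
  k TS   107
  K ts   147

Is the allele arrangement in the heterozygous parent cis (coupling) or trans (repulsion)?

trans

The two most frequent classes are K ts (147) and k TS (107); these are the parental (non-recombinant) types.
So the F1 carried K ts on one chromosome and k TS on the other — the recessive alleles are on opposite chromosomes (trans / repulsion).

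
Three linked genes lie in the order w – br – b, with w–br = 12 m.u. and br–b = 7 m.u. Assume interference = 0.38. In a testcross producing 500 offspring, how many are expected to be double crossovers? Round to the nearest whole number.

Map distances give recombination frequencies of 0.120 and 0.070 for the two intervals.
With interference 0.38 (so coincidence = 0.62), expected double-crossover frequency = 0.120 × 0.070 × 0.62 = 0.00521.
Expected number = 0.00521 × 500 = 2.60 ≈ 3.

3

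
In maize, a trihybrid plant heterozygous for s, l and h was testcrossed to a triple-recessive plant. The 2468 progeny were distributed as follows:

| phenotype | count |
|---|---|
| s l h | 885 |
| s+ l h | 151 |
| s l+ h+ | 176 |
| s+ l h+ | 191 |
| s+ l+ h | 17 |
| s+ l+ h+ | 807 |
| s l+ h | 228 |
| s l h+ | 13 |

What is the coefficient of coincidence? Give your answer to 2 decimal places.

0.46

The two most frequent reciprocal classes, s+ l+ h+ and s l h, are the parental types, so the F1 was s+ l+ h+ / s l h.
The two rarest classes, s+ l+ h and s l h+, are the double crossovers. Comparing them with the parentals, only the h allele has switched, so h is the middle locus and the order is s – h – l.
s–h: (327 + 30)/2468 = 0.1447; h–l: (419 + 30)/2468 = 0.1819.
Expected DCO frequency = 0.1447 × 0.1819 ≈ 0.02632; observed = 30/2468 ≈ 0.01216.
Coefficient of coincidence = 0.01216/0.02632 ≈ 0.46.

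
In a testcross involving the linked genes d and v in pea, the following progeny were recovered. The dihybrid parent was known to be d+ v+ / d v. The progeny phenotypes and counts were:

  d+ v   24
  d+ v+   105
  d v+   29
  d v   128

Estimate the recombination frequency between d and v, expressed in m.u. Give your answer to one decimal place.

The recombinant classes are d+ v and d v+: 24 + 29 = 53.
Recombination frequency = 53/286 = 0.1853 ≈ 18.5%, i.e. 18.5 m.u.

18.5 m.u.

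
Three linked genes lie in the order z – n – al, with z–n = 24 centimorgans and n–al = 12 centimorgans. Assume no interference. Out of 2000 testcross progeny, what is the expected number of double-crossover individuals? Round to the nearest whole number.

Map distances give recombination frequencies of 0.240 and 0.120 for the two intervals.
With no interference, expected double-crossover frequency = 0.240 × 0.120 = 0.02880.
Expected number = 0.02880 × 2000 = 57.60 ≈ 58.

58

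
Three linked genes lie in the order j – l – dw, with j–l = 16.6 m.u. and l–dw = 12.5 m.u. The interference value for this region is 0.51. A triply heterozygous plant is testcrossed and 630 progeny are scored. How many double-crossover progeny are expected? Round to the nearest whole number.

Map distances give recombination frequencies of 0.166 and 0.125 for the two intervals.
With interference 0.51 (so coincidence = 0.49), expected double-crossover frequency = 0.166 × 0.125 × 0.49 = 0.01017.
Expected number = 0.01017 × 630 = 6.41 ≈ 6.

6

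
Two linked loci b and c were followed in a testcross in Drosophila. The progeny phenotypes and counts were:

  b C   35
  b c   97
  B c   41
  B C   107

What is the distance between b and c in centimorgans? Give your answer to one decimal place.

The two most frequent classes, B C (107) and b c (97), are the parental types, so the F1 was B C / b c.
The recombinant classes are B c and b C: 41 + 35 = 76.
Recombination frequency = 76/280 = 0.2714 ≈ 27.1%, i.e. 27.1 centimorgans.

27.1 centimorgans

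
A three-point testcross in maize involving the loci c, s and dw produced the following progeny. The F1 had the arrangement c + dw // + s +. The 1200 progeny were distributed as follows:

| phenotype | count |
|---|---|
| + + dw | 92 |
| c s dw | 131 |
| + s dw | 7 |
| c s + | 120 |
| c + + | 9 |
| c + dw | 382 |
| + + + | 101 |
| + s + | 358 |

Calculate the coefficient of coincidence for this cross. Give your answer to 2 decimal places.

The two rarest classes, c + + and + s dw, are the double crossovers. Comparing them with the parentals, only the dw allele has switched, so dw is the middle locus and the order is s – dw – c.
s–dw: (232 + 16)/1200 = 0.2067; dw–c: (212 + 16)/1200 = 0.1900.
Expected DCO frequency = 0.2067 × 0.1900 ≈ 0.03927; observed = 16/1200 ≈ 0.01333.
Coefficient of coincidence = 0.01333/0.03927 ≈ 0.34.

0.34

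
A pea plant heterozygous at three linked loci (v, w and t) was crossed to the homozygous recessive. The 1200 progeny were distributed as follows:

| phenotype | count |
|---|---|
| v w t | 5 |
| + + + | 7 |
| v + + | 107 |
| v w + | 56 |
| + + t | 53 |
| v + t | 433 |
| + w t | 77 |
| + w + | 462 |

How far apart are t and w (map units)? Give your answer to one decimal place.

16.3 map units

The two most frequent reciprocal classes, + w + and v + t, are the parental types, so the F1 was + w + / v + t.
The two rarest classes, + + + and v w t, are the double crossovers. Comparing them with the parentals, only the w allele has switched, so w is the middle locus and the order is v – w – t.
Crossovers in the w–t interval produce the single-crossover classes + w t and v + + (77 + 107 = 184) plus the double crossovers (12).
RF(w–t) = (184 + 12) / 1200 = 196/1200 = 0.1633 → 16.3 map units.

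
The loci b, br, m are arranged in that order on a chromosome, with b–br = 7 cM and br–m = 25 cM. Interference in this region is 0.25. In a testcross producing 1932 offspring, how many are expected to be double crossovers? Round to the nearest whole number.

25

Map distances give recombination frequencies of 0.070 and 0.250 for the two intervals.
With interference 0.25 (so coincidence = 0.75), expected double-crossover frequency = 0.070 × 0.250 × 0.75 = 0.01313.
Expected number = 0.01313 × 1932 = 25.36 ≈ 25.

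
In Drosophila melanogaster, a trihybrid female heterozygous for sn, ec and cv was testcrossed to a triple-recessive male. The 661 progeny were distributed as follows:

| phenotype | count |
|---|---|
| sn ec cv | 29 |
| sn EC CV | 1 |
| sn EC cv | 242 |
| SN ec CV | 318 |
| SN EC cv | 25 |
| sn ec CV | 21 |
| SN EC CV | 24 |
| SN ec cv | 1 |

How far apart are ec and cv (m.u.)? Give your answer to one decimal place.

The two most frequent reciprocal classes, SN ec CV and sn EC cv, are the parental types, so the F1 was SN ec CV / sn EC cv.
The two rarest classes, SN ec cv and sn EC CV, are the double crossovers. Comparing them with the parentals, only the cv allele has switched, so cv is the middle locus and the order is sn – cv – ec.
Crossovers in the cv–ec interval produce the single-crossover classes SN EC CV and sn ec cv (24 + 29 = 53) plus the double crossovers (2).
RF(cv–ec) = (53 + 2) / 661 = 55/661 = 0.0832 → 8.3 m.u.

8.3 m.u.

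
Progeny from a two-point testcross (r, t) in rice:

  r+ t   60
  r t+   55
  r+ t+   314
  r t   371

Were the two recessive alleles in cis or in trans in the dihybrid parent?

The two most frequent classes are r+ t+ (314) and r t (371); these are the parental (non-recombinant) types.
So the F1 carried r+ t+ on one chromosome and r t on the other — the recessive alleles are on the same chromosome (cis / coupling).

cis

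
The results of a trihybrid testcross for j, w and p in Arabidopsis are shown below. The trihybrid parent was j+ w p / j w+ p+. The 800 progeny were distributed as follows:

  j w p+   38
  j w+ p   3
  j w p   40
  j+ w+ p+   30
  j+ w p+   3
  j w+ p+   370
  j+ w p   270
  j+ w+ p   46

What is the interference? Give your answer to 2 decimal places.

0.30

The two rarest classes, j+ w p+ and j w+ p, are the double crossovers. Comparing them with the parentals, only the p allele has switched, so p is the middle locus and the order is j – p – w.
j–p: (70 + 6)/800 = 0.0950; p–w: (84 + 6)/800 = 0.1125.
Expected DCO frequency = 0.0950 × 0.1125 ≈ 0.01069; observed = 6/800 ≈ 0.00750.
Coefficient of coincidence = 0.00750/0.01069 ≈ 0.70; interference = 1 − 0.70 = 0.30.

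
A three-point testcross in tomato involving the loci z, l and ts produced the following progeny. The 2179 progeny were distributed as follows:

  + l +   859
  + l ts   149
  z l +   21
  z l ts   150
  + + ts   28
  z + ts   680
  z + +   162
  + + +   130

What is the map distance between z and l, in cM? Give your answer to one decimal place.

The two most frequent reciprocal classes, + l + and z + ts, are the parental types, so the F1 was + l + / z + ts.
The two rarest classes, z l + and + + ts, are the double crossovers. Comparing them with the parentals, only the z allele has switched, so z is the middle locus and the order is l – z – ts.
Crossovers in the l–z interval produce the single-crossover classes + + + and z l ts (130 + 150 = 280) plus the double crossovers (49).
RF(l–z) = (280 + 49) / 2179 = 329/2179 = 0.1510 → 15.1 cM.

15.1 cM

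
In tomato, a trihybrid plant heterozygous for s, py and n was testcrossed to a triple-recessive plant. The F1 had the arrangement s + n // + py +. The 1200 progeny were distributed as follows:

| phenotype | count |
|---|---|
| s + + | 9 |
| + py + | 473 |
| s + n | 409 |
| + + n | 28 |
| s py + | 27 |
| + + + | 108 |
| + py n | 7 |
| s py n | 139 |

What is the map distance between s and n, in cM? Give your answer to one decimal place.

5.9 cM

The two rarest classes, s + + and + py n, are the double crossovers. Comparing them with the parentals, only the n allele has switched, so n is the middle locus and the order is py – n – s.
Crossovers in the n–s interval produce the single-crossover classes + + n and s py + (28 + 27 = 55) plus the double crossovers (16).
RF(n–s) = (55 + 16) / 1200 = 71/1200 = 0.0592 → 5.9 cM.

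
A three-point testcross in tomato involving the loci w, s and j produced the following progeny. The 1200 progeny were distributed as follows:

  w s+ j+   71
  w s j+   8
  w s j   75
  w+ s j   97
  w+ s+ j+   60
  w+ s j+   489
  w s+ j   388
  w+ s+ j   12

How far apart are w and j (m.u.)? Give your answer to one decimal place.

15.7 m.u.

The two most frequent reciprocal classes, w+ s j+ and w s+ j, are the parental types, so the F1 was w+ s j+ / w s+ j.
The two rarest classes, w s j+ and w+ s+ j, are the double crossovers. Comparing them with the parentals, only the w allele has switched, so w is the middle locus and the order is s – w – j.
Crossovers in the w–j interval produce the single-crossover classes w+ s j and w s+ j+ (97 + 71 = 168) plus the double crossovers (20).
RF(w–j) = (168 + 20) / 1200 = 188/1200 = 0.1567 → 15.7 m.u.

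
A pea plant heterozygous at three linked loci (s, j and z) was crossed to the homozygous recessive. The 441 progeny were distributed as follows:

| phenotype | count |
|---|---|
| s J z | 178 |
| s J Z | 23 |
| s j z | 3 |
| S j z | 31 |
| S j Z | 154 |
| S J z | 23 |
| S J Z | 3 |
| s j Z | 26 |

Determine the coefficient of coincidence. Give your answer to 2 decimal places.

0.80

The two most frequent reciprocal classes, S j Z and s J z, are the parental types, so the F1 was S j Z / s J z.
The two rarest classes, S J Z and s j z, are the double crossovers. Comparing them with the parentals, only the j allele has switched, so j is the middle locus and the order is z – j – s.
z–j: (54 + 6)/441 = 0.1361; j–s: (49 + 6)/441 = 0.1247.
Expected DCO frequency = 0.1361 × 0.1247 ≈ 0.01697; observed = 6/441 ≈ 0.01361.
Coefficient of coincidence = 0.01361/0.01697 ≈ 0.80.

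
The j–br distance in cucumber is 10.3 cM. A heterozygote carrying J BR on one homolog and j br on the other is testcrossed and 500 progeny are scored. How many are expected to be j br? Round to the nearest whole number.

A map distance of 10.3 cM corresponds to a recombination frequency of 0.103.
The F1 is J BR / j br, so j br is a parental gamete class with expected frequency (1 − r)/2 = 0.897/2 = 0.4485.
Expected number = 0.4485 × 500 = 224.25 ≈ 224.

224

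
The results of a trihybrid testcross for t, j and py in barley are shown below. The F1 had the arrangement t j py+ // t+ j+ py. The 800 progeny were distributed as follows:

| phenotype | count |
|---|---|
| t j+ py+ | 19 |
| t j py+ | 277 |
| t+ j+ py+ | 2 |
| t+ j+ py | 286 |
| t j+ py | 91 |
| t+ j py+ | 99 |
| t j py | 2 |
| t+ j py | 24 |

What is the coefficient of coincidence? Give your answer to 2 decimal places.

The two rarest classes, t j py and t+ j+ py+, are the double crossovers. Comparing them with the parentals, only the py allele has switched, so py is the middle locus and the order is j – py – t.
j–py: (43 + 4)/800 = 0.0587; py–t: (190 + 4)/800 = 0.2425.
Expected DCO frequency = 0.0587 × 0.2425 ≈ 0.01423; observed = 4/800 ≈ 0.00500.
Coefficient of coincidence = 0.00500/0.01423 ≈ 0.35.

0.35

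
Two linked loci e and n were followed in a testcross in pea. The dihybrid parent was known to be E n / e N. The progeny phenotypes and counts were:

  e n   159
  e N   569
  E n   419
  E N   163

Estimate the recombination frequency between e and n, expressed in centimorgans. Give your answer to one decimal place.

The recombinant classes are E N and e n: 163 + 159 = 322.
Recombination frequency = 322/1310 = 0.2458 ≈ 24.6%, i.e. 24.6 centimorgans.

24.6 centimorgans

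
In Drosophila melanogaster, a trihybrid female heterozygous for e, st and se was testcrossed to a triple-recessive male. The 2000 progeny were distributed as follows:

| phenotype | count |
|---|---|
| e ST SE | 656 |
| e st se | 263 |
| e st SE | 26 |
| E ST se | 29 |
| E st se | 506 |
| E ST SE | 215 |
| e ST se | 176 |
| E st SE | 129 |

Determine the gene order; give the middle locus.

st

The two most frequent reciprocal classes, e ST SE and E st se, are the parental types, so the F1 was e ST SE / E st se.
The two rarest classes, e st SE and E ST se, are the double crossovers. Comparing them with the parentals, only the st allele has switched, so st is the middle locus and the order is e – st – se.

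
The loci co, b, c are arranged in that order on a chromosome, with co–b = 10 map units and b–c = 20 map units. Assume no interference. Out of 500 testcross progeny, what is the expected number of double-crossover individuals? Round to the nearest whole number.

10

Map distances give recombination frequencies of 0.100 and 0.200 for the two intervals.
With no interference, expected double-crossover frequency = 0.100 × 0.200 = 0.02000.
Expected number = 0.02000 × 500 = 10.00 ≈ 10.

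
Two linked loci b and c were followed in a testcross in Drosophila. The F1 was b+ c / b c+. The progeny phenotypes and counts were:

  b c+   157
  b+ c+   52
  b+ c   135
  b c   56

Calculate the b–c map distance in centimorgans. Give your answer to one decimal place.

The recombinant classes are b+ c+ and b c: 52 + 56 = 108.
Recombination frequency = 108/400 = 0.2700 ≈ 27.0%, i.e. 27.0 centimorgans.

27.0 centimorgans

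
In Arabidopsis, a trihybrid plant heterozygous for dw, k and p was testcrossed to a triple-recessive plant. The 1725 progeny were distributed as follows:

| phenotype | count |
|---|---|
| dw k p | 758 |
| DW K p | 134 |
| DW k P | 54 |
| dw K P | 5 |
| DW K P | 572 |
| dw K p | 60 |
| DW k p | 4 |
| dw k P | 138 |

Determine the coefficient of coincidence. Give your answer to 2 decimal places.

0.45

The two most frequent reciprocal classes, dw k p and DW K P, are the parental types, so the F1 was dw k p / DW K P.
The two rarest classes, DW k p and dw K P, are the double crossovers. Comparing them with the parentals, only the dw allele has switched, so dw is the middle locus and the order is k – dw – p.
k–dw: (114 + 9)/1725 = 0.0713; dw–p: (272 + 9)/1725 = 0.1629.
Expected DCO frequency = 0.0713 × 0.1629 ≈ 0.01161; observed = 9/1725 ≈ 0.00522.
Coefficient of coincidence = 0.00522/0.01161 ≈ 0.45.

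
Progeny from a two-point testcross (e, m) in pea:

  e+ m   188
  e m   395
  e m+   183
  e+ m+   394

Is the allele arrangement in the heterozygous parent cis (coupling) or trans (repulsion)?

The two most frequent classes are e+ m+ (394) and e m (395); these are the parental (non-recombinant) types.
So the F1 carried e+ m+ on one chromosome and e m on the other — the recessive alleles are on the same chromosome (cis / coupling).

cis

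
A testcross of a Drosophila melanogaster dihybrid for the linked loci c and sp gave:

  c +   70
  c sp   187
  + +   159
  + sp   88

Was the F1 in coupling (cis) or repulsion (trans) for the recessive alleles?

The two most frequent classes are + + (159) and c sp (187); these are the parental (non-recombinant) types.
So the F1 carried + + on one chromosome and c sp on the other — the recessive alleles are on the same chromosome (cis / coupling).

cis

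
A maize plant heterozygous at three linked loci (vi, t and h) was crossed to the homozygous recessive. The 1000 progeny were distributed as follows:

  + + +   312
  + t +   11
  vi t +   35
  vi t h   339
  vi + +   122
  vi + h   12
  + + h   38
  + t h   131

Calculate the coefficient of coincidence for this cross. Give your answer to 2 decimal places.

The two most frequent reciprocal classes, + + + and vi t h, are the parental types, so the F1 was + + + / vi t h.
The two rarest classes, + t + and vi + h, are the double crossovers. Comparing them with the parentals, only the t allele has switched, so t is the middle locus and the order is vi – t – h.
vi–t: (253 + 23)/1000 = 0.2760; t–h: (73 + 23)/1000 = 0.0960.
Expected DCO frequency = 0.2760 × 0.0960 ≈ 0.02650; observed = 23/1000 ≈ 0.02300.
Coefficient of coincidence = 0.02300/0.02650 ≈ 0.87.

0.87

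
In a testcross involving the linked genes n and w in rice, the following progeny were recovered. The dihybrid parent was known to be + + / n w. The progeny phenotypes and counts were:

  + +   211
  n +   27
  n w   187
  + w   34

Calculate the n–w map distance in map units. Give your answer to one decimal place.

13.3 map units

The recombinant classes are + w and n +: 34 + 27 = 61.
Recombination frequency = 61/459 = 0.1329 ≈ 13.3%, i.e. 13.3 map units.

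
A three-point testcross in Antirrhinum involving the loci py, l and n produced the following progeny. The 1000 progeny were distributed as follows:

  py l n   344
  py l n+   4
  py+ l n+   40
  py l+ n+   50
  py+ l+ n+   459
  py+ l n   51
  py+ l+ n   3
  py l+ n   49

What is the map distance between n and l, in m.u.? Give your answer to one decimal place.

The two most frequent reciprocal classes, py+ l+ n+ and py l n, are the parental types, so the F1 was py+ l+ n+ / py l n.
The two rarest classes, py+ l+ n and py l n+, are the double crossovers. Comparing them with the parentals, only the n allele has switched, so n is the middle locus and the order is l – n – py.
Crossovers in the l–n interval produce the single-crossover classes py+ l n+ and py l+ n (40 + 49 = 89) plus the double crossovers (7).
RF(l–n) = (89 + 7) / 1000 = 96/1000 = 0.0960 → 9.6 m.u.

9.6 m.u.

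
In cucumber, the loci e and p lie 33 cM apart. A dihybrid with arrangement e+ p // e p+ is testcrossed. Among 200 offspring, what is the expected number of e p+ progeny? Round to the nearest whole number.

67

A map distance of 33 cM corresponds to a recombination frequency of 0.330.
The F1 is e+ p / e p+, so e p+ is a parental gamete class with expected frequency (1 − r)/2 = 0.670/2 = 0.3350.
Expected number = 0.3350 × 200 = 67.00 ≈ 67.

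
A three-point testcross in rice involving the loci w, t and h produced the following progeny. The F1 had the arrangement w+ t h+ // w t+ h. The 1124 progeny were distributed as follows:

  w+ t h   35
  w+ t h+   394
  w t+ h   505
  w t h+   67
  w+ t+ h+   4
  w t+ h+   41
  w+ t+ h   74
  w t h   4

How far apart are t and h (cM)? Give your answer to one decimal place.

The two rarest classes, w+ t+ h+ and w t h, are the double crossovers. Comparing them with the parentals, only the t allele has switched, so t is the middle locus and the order is h – t – w.
Crossovers in the h–t interval produce the single-crossover classes w+ t h and w t+ h+ (35 + 41 = 76) plus the double crossovers (8).
RF(h–t) = (76 + 8) / 1124 = 84/1124 = 0.0747 → 7.5 cM.

7.5 cM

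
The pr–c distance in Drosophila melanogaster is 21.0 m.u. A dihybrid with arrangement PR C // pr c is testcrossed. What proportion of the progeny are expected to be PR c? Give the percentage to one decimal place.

A map distance of 21.0 m.u. corresponds to a recombination frequency of 0.210.
The F1 is PR C / pr c, so PR c is a recombinant gamete class with expected frequency r/2 = 0.210/2 = 0.1050.
That is 0.1050 = 10.5% of the progeny.

10.5%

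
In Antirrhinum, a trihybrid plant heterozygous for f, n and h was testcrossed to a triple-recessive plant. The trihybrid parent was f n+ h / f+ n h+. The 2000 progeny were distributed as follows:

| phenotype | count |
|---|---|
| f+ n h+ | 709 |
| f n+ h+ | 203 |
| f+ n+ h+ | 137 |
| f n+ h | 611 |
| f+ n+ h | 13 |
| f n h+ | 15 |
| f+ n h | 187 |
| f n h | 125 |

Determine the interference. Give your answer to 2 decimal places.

0.54

The two rarest classes, f+ n+ h and f n h+, are the double crossovers. Comparing them with the parentals, only the f allele has switched, so f is the middle locus and the order is h – f – n.
h–f: (390 + 28)/2000 = 0.2090; f–n: (262 + 28)/2000 = 0.1450.
Expected DCO frequency = 0.2090 × 0.1450 ≈ 0.03030; observed = 28/2000 ≈ 0.01400.
Coefficient of coincidence = 0.01400/0.03030 ≈ 0.46; interference = 1 − 0.46 = 0.54.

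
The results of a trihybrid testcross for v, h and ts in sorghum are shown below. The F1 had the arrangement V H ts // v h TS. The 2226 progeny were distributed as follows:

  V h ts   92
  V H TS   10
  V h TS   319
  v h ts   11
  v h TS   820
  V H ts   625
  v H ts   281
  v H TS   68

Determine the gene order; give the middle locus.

ts

The two rarest classes, V H TS and v h ts, are the double crossovers. Comparing them with the parentals, only the ts allele has switched, so ts is the middle locus and the order is v – ts – h.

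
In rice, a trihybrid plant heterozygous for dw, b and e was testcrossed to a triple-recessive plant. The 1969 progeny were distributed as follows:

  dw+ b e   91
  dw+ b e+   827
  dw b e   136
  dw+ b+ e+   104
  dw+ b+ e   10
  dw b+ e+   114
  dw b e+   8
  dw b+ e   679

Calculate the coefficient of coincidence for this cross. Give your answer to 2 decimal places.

0.62

The two most frequent reciprocal classes, dw+ b e+ and dw b+ e, are the parental types, so the F1 was dw+ b e+ / dw b+ e.
The two rarest classes, dw b e+ and dw+ b+ e, are the double crossovers. Comparing them with the parentals, only the dw allele has switched, so dw is the middle locus and the order is e – dw – b.
e–dw: (205 + 18)/1969 = 0.1133; dw–b: (240 + 18)/1969 = 0.1310.
Expected DCO frequency = 0.1133 × 0.1310 ≈ 0.01484; observed = 18/1969 ≈ 0.00914.
Coefficient of coincidence = 0.00914/0.01484 ≈ 0.62.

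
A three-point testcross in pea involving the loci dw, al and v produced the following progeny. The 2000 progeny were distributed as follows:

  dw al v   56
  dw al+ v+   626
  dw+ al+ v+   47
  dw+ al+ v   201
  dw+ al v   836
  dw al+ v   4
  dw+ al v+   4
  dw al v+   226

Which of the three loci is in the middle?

v

The two most frequent reciprocal classes, dw+ al v and dw al+ v+, are the parental types, so the F1 was dw+ al v / dw al+ v+.
The two rarest classes, dw+ al v+ and dw al+ v, are the double crossovers. Comparing them with the parentals, only the v allele has switched, so v is the middle locus and the order is dw – v – al.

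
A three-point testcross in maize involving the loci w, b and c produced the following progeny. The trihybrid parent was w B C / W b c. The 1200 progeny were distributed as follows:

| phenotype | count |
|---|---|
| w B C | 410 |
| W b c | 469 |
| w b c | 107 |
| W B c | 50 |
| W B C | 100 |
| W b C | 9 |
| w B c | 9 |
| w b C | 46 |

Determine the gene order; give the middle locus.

c

The two rarest classes, w B c and W b C, are the double crossovers. Comparing them with the parentals, only the c allele has switched, so c is the middle locus and the order is b – c – w.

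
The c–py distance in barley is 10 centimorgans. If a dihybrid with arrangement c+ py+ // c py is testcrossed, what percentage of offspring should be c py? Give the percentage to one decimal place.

45.0%

A map distance of 10 centimorgans corresponds to a recombination frequency of 0.100.
The F1 is c+ py+ / c py, so c py is a parental gamete class with expected frequency (1 − r)/2 = 0.900/2 = 0.4500.
That is 0.4500 = 45.0% of the progeny.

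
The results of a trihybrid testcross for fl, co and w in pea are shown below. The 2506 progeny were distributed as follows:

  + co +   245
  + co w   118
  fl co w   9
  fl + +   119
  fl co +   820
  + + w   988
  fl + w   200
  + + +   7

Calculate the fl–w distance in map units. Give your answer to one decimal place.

18.4 map units

The two most frequent reciprocal classes, fl co + and + + w, are the parental types, so the F1 was fl co + / + + w.
The two rarest classes, fl co w and + + +, are the double crossovers. Comparing them with the parentals, only the w allele has switched, so w is the middle locus and the order is fl – w – co.
Crossovers in the fl–w interval produce the single-crossover classes + co + and fl + w (245 + 200 = 445) plus the double crossovers (16).
RF(fl–w) = (445 + 16) / 2506 = 461/2506 = 0.1840 → 18.4 map units.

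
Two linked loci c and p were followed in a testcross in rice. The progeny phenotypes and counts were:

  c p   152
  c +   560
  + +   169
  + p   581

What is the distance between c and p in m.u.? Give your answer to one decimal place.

The two most frequent classes, + p (581) and c + (560), are the parental types, so the F1 was + p / c +.
The recombinant classes are + + and c p: 169 + 152 = 321.
Recombination frequency = 321/1462 = 0.2196 ≈ 22.0%, i.e. 22.0 m.u.

22.0 m.u.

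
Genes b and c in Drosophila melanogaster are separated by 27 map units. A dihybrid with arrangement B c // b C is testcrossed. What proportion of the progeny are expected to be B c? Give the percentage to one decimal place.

A map distance of 27 map units corresponds to a recombination frequency of 0.270.
The F1 is B c / b C, so B c is a parental gamete class with expected frequency (1 − r)/2 = 0.730/2 = 0.3650.
That is 0.3650 = 36.5% of the progeny.

36.5%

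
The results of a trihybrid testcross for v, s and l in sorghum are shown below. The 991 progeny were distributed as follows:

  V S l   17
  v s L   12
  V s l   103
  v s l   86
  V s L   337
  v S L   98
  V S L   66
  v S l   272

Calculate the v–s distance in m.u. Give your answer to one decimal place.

18.3 m.u.

The two most frequent reciprocal classes, V s L and v S l, are the parental types, so the F1 was V s L / v S l.
The two rarest classes, v s L and V S l, are the double crossovers. Comparing them with the parentals, only the v allele has switched, so v is the middle locus and the order is s – v – l.
Crossovers in the s–v interval produce the single-crossover classes V S L and v s l (66 + 86 = 152) plus the double crossovers (29).
RF(s–v) = (152 + 29) / 991 = 181/991 = 0.1826 → 18.3 m.u.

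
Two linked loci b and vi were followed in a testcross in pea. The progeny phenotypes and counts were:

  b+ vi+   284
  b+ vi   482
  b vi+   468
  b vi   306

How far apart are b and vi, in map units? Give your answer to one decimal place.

38.3 map units

The two most frequent classes, b+ vi (482) and b vi+ (468), are the parental types, so the F1 was b+ vi / b vi+.
The recombinant classes are b+ vi+ and b vi: 284 + 306 = 590.
Recombination frequency = 590/1540 = 0.3831 ≈ 38.3%, i.e. 38.3 map units.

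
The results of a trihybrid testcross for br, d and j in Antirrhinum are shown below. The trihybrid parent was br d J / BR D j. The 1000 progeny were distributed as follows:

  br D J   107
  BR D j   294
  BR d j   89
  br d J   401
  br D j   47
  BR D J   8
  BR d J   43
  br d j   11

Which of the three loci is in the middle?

The two rarest classes, br d j and BR D J, are the double crossovers. Comparing them with the parentals, only the j allele has switched, so j is the middle locus and the order is d – j – br.

j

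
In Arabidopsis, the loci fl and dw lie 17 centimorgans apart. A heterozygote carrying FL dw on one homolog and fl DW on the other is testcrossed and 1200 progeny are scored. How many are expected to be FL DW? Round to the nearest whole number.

A map distance of 17 centimorgans corresponds to a recombination frequency of 0.170.
The F1 is FL dw / fl DW, so FL DW is a recombinant gamete class with expected frequency r/2 = 0.170/2 = 0.0850.
Expected number = 0.0850 × 1200 = 102.00 ≈ 102.

102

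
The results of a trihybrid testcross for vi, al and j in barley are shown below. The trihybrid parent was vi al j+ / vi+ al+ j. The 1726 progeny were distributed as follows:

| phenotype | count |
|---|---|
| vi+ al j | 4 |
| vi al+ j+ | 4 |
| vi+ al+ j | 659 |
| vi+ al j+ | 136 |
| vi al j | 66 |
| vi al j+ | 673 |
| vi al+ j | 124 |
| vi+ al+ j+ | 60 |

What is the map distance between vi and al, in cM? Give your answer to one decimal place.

15.5 cM

The two rarest classes, vi al+ j+ and vi+ al j, are the double crossovers. Comparing them with the parentals, only the al allele has switched, so al is the middle locus and the order is vi – al – j.
Crossovers in the vi–al interval produce the single-crossover classes vi+ al j+ and vi al+ j (136 + 124 = 260) plus the double crossovers (8).
RF(vi–al) = (260 + 8) / 1726 = 268/1726 = 0.1553 → 15.5 cM.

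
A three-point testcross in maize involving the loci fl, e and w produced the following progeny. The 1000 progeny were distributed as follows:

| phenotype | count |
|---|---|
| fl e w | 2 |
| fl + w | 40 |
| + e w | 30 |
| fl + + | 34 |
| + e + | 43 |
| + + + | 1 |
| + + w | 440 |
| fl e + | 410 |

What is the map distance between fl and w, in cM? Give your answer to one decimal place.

8.6 cM

The two most frequent reciprocal classes, fl e + and + + w, are the parental types, so the F1 was fl e + / + + w.
The two rarest classes, fl e w and + + +, are the double crossovers. Comparing them with the parentals, only the w allele has switched, so w is the middle locus and the order is fl – w – e.
Crossovers in the fl–w interval produce the single-crossover classes + e + and fl + w (43 + 40 = 83) plus the double crossovers (3).
RF(fl–w) = (83 + 3) / 1000 = 86/1000 = 0.0860 → 8.6 cM.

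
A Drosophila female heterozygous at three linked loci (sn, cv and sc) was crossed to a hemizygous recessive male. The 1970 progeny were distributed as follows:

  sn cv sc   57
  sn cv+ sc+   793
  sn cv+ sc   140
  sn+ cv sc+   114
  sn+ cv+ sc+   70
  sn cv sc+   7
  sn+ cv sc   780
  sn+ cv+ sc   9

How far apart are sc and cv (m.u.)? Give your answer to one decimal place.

The two most frequent reciprocal classes, sn cv+ sc+ and sn+ cv sc, are the parental types, so the F1 was sn cv+ sc+ / sn+ cv sc.
The two rarest classes, sn cv sc+ and sn+ cv+ sc, are the double crossovers. Comparing them with the parentals, only the cv allele has switched, so cv is the middle locus and the order is sn – cv – sc.
Crossovers in the cv–sc interval produce the single-crossover classes sn cv+ sc and sn+ cv sc+ (140 + 114 = 254) plus the double crossovers (16).
RF(cv–sc) = (254 + 16) / 1970 = 270/1970 = 0.1371 → 13.7 m.u.

13.7 m.u.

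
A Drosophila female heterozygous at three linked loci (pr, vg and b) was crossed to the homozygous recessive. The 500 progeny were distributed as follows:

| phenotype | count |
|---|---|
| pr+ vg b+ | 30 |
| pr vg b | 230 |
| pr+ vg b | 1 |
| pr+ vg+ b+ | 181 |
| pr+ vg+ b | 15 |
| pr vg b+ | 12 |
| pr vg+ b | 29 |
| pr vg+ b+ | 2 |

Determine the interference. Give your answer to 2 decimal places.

The two most frequent reciprocal classes, pr+ vg+ b+ and pr vg b, are the parental types, so the F1 was pr+ vg+ b+ / pr vg b.
The two rarest classes, pr vg+ b+ and pr+ vg b, are the double crossovers. Comparing them with the parentals, only the pr allele has switched, so pr is the middle locus and the order is b – pr – vg.
b–pr: (27 + 3)/500 = 0.0600; pr–vg: (59 + 3)/500 = 0.1240.
Expected DCO frequency = 0.0600 × 0.1240 ≈ 0.00744; observed = 3/500 ≈ 0.00600.
Coefficient of coincidence = 0.00600/0.00744 ≈ 0.81; interference = 1 − 0.81 = 0.19.

0.19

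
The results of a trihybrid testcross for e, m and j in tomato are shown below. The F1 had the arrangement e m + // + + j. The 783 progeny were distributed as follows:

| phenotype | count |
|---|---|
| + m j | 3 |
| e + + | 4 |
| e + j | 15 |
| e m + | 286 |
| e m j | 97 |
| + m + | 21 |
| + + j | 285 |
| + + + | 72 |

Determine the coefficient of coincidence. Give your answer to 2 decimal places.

The two rarest classes, e + + and + m j, are the double crossovers. Comparing them with the parentals, only the m allele has switched, so m is the middle locus and the order is e – m – j.
e–m: (36 + 7)/783 = 0.0549; m–j: (169 + 7)/783 = 0.2248.
Expected DCO frequency = 0.0549 × 0.2248 ≈ 0.01234; observed = 7/783 ≈ 0.00894.
Coefficient of coincidence = 0.00894/0.01234 ≈ 0.72.

0.72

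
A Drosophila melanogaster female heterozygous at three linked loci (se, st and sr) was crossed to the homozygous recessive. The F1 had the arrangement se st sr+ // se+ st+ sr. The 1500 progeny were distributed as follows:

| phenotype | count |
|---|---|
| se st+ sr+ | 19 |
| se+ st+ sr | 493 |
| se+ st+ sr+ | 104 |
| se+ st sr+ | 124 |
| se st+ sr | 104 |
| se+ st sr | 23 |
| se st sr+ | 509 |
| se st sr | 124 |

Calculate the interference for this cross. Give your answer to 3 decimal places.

The two rarest classes, se st+ sr+ and se+ st sr, are the double crossovers. Comparing them with the parentals, only the st allele has switched, so st is the middle locus and the order is se – st – sr.
se–st: (228 + 42)/1500 = 0.1800; st–sr: (228 + 42)/1500 = 0.1800.
Expected DCO frequency = 0.1800 × 0.1800 ≈ 0.03240; observed = 42/1500 ≈ 0.02800.
Coefficient of coincidence = 0.02800/0.03240 ≈ 0.864; interference = 1 − 0.864 = 0.136.

0.136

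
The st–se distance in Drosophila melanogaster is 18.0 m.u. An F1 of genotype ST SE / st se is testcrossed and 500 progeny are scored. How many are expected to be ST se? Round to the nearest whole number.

A map distance of 18.0 m.u. corresponds to a recombination frequency of 0.180.
The F1 is ST SE / st se, so ST se is a recombinant gamete class with expected frequency r/2 = 0.180/2 = 0.0900.
Expected number = 0.0900 × 500 = 45.00 ≈ 45.

45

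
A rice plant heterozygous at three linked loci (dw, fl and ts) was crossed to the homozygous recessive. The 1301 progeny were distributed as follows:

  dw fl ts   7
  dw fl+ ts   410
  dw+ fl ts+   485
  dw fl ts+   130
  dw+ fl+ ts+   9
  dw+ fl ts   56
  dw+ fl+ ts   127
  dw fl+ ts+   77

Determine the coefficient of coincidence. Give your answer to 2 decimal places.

The two most frequent reciprocal classes, dw+ fl ts+ and dw fl+ ts, are the parental types, so the F1 was dw+ fl ts+ / dw fl+ ts.
The two rarest classes, dw+ fl+ ts+ and dw fl ts, are the double crossovers. Comparing them with the parentals, only the fl allele has switched, so fl is the middle locus and the order is ts – fl – dw.
ts–fl: (133 + 16)/1301 = 0.1145; fl–dw: (257 + 16)/1301 = 0.2098.
Expected DCO frequency = 0.1145 × 0.2098 ≈ 0.02402; observed = 16/1301 ≈ 0.01230.
Coefficient of coincidence = 0.01230/0.02402 ≈ 0.51.

0.51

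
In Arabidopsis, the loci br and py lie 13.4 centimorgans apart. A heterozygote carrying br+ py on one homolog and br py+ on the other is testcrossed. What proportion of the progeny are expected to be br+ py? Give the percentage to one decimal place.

A map distance of 13.4 centimorgans corresponds to a recombination frequency of 0.134.
The F1 is br+ py / br py+, so br+ py is a parental gamete class with expected frequency (1 − r)/2 = 0.866/2 = 0.4330.
That is 0.4330 = 43.3% of the progeny.

43.3%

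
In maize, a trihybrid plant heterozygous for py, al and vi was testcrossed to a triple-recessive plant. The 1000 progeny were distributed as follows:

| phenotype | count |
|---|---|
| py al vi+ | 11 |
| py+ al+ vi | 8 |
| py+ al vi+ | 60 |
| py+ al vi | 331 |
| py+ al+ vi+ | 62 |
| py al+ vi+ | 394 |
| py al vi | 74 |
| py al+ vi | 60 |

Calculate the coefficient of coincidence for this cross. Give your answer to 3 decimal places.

The two most frequent reciprocal classes, py al+ vi+ and py+ al vi, are the parental types, so the F1 was py al+ vi+ / py+ al vi.
The two rarest classes, py al vi+ and py+ al+ vi, are the double crossovers. Comparing them with the parentals, only the al allele has switched, so al is the middle locus and the order is py – al – vi.
py–al: (136 + 19)/1000 = 0.1550; al–vi: (120 + 19)/1000 = 0.1390.
Expected DCO frequency = 0.1550 × 0.1390 ≈ 0.02155; observed = 19/1000 ≈ 0.01900.
Coefficient of coincidence = 0.01900/0.02155 ≈ 0.882.

0.882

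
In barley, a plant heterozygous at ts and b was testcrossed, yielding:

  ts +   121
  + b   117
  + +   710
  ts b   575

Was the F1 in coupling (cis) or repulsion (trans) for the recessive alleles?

The two most frequent classes are + + (710) and ts b (575); these are the parental (non-recombinant) types.
So the F1 carried + + on one chromosome and ts b on the other — the recessive alleles are on the same chromosome (cis / coupling).

cis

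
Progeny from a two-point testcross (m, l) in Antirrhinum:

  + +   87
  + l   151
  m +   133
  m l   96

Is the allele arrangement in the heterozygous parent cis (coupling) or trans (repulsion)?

The two most frequent classes are + l (151) and m + (133); these are the parental (non-recombinant) types.
So the F1 carried + l on one chromosome and m + on the other — the recessive alleles are on opposite chromosomes (trans / repulsion).

trans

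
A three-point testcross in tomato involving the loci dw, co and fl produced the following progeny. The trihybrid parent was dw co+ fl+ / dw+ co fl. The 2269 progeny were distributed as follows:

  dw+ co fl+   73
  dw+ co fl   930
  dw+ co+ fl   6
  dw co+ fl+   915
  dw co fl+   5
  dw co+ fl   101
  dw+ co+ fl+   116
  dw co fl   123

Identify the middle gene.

The two rarest classes, dw co fl+ and dw+ co+ fl, are the double crossovers. Comparing them with the parentals, only the co allele has switched, so co is the middle locus and the order is dw – co – fl.

co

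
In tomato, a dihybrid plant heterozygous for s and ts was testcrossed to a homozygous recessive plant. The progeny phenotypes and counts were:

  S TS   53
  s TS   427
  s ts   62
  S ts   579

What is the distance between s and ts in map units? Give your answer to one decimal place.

The two most frequent classes, S ts (579) and s TS (427), are the parental types, so the F1 was S ts / s TS.
The recombinant classes are S TS and s ts: 53 + 62 = 115.
Recombination frequency = 115/1121 = 0.1026 ≈ 10.3%, i.e. 10.3 map units.

10.3 map units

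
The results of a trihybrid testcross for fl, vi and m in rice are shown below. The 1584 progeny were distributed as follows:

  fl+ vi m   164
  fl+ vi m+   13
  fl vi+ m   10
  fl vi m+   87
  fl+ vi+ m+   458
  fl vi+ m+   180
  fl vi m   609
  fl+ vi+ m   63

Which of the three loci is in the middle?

vi

The two most frequent reciprocal classes, fl vi m and fl+ vi+ m+, are the parental types, so the F1 was fl vi m / fl+ vi+ m+.
The two rarest classes, fl vi+ m and fl+ vi m+, are the double crossovers. Comparing them with the parentals, only the vi allele has switched, so vi is the middle locus and the order is m – vi – fl.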